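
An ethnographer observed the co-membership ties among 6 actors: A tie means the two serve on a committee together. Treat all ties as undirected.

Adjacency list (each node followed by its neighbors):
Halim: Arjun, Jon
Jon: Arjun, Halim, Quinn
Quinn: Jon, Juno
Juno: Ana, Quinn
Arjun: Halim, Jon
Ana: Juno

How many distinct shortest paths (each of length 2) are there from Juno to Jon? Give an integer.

The shortest distance is 2, and the only length-2 path is Juno–Quinn–Jon. So there is exactly 1 shortest path.

1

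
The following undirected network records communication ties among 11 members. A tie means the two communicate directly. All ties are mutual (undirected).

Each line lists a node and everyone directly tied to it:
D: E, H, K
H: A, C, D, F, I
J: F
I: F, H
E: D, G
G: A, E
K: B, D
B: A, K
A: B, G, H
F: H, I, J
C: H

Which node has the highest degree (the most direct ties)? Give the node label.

H

Degrees — A:3, B:2, C:1, D:3, E:2, F:3, G:2, H:5, I:2, J:1, K:2.
The maximum is 5, attained only by H.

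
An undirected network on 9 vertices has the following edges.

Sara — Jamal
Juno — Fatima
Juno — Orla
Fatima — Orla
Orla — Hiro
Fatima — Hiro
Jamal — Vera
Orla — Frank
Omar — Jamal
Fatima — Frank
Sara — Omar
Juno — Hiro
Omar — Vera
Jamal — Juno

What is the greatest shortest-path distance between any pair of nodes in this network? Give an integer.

4

Eccentricity of each node (its greatest distance to any other): Fatima:3, Frank:4, Hiro:3, Jamal:3, Juno:2, Omar:4, Orla:3, Sara:4, Vera:4.
The maximum eccentricity is 4, realized for instance by the pair Vera–Frank via Vera – Jamal – Juno – Fatima – Frank. So the diameter is 4.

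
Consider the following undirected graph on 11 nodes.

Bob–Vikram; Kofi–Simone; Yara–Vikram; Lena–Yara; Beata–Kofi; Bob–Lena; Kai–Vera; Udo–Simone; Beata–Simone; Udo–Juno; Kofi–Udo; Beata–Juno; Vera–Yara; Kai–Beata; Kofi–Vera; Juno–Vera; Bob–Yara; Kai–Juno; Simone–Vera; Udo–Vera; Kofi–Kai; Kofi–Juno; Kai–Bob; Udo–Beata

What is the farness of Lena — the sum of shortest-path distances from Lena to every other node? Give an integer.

23

Distances from Lena: Beata:3, Bob:1, Juno:3, Kai:2, Kofi:3, Simone:3, Udo:3, Vera:2, Vikram:2, Yara:1.
Sum = 3 + 1 + 3 + 2 + 3 + 3 + 3 + 2 + 2 + 1 = 23.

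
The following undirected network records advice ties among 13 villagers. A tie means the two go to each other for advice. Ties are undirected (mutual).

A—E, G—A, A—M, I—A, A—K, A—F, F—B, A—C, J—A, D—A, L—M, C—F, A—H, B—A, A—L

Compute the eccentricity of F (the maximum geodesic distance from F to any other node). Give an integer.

Distances from F: A:1, B:1, C:1, D:2, E:2, G:2, H:2, I:2, J:2, K:2, L:2, M:2.
The largest is 2 (to K, E, D, L, G, J, I, M, and H), so the eccentricity of F is 2.

2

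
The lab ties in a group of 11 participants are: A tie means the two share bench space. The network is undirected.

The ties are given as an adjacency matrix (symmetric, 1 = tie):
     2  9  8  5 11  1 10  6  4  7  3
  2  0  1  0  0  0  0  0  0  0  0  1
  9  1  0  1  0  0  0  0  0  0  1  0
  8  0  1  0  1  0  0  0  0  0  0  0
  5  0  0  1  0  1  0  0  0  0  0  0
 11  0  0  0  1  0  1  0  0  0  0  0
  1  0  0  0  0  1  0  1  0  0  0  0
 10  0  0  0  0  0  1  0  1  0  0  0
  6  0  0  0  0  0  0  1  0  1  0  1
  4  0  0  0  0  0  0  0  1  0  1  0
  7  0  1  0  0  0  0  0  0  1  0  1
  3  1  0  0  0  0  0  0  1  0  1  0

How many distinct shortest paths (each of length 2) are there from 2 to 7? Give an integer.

2

The shortest distance is 2. The length-2 paths are: 2–9–7; 2–3–7.
That gives 2 distinct shortest paths.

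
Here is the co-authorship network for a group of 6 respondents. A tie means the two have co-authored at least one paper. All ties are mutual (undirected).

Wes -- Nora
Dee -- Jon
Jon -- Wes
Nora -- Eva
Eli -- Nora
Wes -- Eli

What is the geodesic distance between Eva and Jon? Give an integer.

3

One shortest route is Eva – Nora – Wes – Jon, which uses 3 edges, and at distance 2 from Eva we only reach {Eli, Wes}, which does not include Jon. So d(Eva,Jon) = 3.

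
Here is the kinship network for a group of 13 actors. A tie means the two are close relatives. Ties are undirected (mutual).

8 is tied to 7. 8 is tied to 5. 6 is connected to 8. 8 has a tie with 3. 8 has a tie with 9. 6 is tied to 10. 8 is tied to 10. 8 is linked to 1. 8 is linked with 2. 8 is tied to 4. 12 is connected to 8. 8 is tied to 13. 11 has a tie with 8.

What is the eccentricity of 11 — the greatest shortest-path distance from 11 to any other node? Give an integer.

Distances from 11: 1:2, 2:2, 3:2, 4:2, 5:2, 6:2, 7:2, 8:1, 9:2, 10:2, 12:2, 13:2.
The largest is 2 (to 10, 2, 6, 7, 1, 5, 13, 3, 12, 4, and 9), so the eccentricity of 11 is 2.

2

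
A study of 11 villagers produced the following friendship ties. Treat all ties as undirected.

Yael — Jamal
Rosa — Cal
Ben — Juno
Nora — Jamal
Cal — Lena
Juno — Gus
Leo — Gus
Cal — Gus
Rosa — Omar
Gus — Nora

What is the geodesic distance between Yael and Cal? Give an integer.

One shortest route is Yael – Jamal – Nora – Gus – Cal, which uses 4 edges, and at distance 3 from Yael we only reach {Gus}, which does not include Cal. So d(Yael,Cal) = 4.

4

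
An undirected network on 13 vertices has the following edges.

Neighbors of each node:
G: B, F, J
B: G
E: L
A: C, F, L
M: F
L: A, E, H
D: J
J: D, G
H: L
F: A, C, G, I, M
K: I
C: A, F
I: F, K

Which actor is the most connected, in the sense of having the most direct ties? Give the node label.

Degrees — A:3, B:1, C:2, D:1, E:1, F:5, G:3, H:1, I:2, J:2, K:1, L:3, M:1.
The maximum is 5, attained only by F.

F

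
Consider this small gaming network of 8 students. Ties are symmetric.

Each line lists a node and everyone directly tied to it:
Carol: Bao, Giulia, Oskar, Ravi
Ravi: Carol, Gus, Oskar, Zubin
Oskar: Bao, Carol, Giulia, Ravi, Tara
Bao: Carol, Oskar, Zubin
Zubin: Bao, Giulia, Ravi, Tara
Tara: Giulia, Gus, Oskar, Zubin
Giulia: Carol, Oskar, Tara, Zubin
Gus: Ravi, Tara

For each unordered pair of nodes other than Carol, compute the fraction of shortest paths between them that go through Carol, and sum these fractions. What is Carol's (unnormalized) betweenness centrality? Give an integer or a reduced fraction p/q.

6/5

Pairs whose geodesics pass through Carol — Gus–Bao: 1/5; Bao–Ravi: 1/3; Bao–Giulia: 1/3; Ravi–Giulia: 1/3.
All other pairs contribute 0.
Summing the contributions gives betweenness(Carol) = 6/5.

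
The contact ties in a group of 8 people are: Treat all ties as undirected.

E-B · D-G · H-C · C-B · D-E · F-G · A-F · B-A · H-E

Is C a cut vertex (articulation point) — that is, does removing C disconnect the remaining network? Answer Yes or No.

No

Even without C, every remaining node can still reach every other (the residual graph is connected), so C is not a cut vertex.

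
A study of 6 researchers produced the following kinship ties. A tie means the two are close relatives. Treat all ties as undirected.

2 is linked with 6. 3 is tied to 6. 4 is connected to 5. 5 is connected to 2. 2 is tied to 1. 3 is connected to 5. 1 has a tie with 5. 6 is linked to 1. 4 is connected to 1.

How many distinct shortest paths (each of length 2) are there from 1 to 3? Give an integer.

The shortest distance is 2. The length-2 paths are: 1–6–3; 1–5–3.
That gives 2 distinct shortest paths.

2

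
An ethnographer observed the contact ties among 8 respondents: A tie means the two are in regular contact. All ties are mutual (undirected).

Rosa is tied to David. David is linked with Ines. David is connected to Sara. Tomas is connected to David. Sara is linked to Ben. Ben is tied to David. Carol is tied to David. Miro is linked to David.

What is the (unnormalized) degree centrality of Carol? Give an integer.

Carol is directly tied to David. That is 1 neighbor, so the degree of Carol is 1.

1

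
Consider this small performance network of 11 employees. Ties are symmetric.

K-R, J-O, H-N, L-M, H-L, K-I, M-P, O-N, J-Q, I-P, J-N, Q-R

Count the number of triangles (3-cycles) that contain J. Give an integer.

1

J's neighbors: N, O, and Q.
Neighbor pairs that are themselves tied: J–N–O. Each forms one triangle with J, for 1 in total.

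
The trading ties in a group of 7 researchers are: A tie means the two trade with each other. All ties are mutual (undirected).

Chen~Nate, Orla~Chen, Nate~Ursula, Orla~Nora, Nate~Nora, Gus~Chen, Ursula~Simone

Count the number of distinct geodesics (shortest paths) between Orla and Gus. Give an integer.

The shortest distance is 2, and the only length-2 path is Orla–Chen–Gus. So there is exactly 1 shortest path.

1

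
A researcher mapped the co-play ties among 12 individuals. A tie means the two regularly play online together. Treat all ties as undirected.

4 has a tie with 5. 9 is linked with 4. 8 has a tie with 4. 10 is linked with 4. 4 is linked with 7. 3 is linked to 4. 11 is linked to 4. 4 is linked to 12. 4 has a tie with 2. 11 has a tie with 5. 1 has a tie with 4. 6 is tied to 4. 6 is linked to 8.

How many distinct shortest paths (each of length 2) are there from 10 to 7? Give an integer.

The shortest distance is 2, and the only length-2 path is 10–4–7. So there is exactly 1 shortest path.

1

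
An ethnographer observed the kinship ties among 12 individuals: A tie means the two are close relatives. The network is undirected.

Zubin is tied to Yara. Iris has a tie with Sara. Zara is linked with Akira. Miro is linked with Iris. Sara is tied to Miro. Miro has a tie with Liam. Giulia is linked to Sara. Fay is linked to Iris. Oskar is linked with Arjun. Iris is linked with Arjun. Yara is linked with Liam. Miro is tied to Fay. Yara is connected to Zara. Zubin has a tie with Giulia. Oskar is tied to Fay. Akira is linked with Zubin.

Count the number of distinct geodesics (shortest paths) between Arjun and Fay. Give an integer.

The shortest distance is 2. The length-2 paths are: Arjun–Oskar–Fay; Arjun–Iris–Fay.
That gives 2 distinct shortest paths.

2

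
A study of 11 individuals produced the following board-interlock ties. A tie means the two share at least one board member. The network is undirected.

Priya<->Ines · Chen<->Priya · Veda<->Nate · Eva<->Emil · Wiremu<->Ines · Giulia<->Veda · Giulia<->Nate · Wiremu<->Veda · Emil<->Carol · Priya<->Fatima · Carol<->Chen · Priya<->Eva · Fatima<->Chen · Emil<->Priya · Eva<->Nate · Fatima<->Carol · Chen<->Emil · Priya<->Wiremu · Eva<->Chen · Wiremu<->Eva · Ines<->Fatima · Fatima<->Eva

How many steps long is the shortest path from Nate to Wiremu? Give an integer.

One shortest route is Nate – Veda – Wiremu, which uses 2 edges, and Nate and Wiremu are not directly tied, so nothing shorter exists. So d(Nate,Wiremu) = 2.

2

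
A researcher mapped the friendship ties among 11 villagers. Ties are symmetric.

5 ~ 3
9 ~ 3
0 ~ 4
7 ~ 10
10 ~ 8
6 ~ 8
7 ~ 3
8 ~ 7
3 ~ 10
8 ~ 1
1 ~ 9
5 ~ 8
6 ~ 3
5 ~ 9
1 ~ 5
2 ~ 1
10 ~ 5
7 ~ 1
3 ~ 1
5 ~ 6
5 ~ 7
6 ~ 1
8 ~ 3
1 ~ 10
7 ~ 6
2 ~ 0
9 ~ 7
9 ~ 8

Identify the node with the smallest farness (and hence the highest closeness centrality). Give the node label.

Farness (sum of distances to all others) for each node — 0:25, 1:13, 2:18, 3:16, 4:34, 5:16, 6:18, 7:16, 8:16, 9:18, 10:18.
The smallest farness is 13, for 1, so 1 has the highest closeness.

1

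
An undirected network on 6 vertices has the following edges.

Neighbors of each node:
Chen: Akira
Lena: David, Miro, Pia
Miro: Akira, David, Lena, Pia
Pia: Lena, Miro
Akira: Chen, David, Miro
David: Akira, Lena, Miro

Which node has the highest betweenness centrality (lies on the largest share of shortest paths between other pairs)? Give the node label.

Unnormalized betweenness of each node: Akira:4, Chen:0, David:1, Lena:1/2, Miro:7/2, Pia:0.
Akira has the largest value, 4, making it the main broker — the node through which the most shortest paths run.

Akira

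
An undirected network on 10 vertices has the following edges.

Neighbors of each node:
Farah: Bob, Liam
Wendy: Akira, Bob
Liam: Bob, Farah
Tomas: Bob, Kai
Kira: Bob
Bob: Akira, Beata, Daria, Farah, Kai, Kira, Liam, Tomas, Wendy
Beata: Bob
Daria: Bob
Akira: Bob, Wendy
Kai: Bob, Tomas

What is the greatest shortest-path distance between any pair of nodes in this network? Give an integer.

2

Eccentricity of each node (its greatest distance to any other): Akira:2, Beata:2, Bob:1, Daria:2, Farah:2, Kai:2, Kira:2, Liam:2, Tomas:2, Wendy:2.
The maximum eccentricity is 2, realized for instance by the pair Tomas–Farah via Tomas – Bob – Farah. So the diameter is 2.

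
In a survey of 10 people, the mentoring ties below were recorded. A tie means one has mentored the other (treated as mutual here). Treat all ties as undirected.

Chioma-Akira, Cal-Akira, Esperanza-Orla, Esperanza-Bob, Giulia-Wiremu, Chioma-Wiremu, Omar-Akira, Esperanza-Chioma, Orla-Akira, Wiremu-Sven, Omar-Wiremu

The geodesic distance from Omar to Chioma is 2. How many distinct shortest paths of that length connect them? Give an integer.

2

The shortest distance is 2. The length-2 paths are: Omar–Wiremu–Chioma; Omar–Akira–Chioma.
That gives 2 distinct shortest paths.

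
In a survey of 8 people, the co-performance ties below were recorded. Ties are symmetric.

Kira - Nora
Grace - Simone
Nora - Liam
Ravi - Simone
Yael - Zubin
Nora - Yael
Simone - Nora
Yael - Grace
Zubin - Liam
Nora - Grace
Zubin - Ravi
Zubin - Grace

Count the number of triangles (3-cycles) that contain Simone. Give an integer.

1

Simone's neighbors: Grace, Nora, and Ravi.
Neighbor pairs that are themselves tied: Simone–Grace–Nora. Each forms one triangle with Simone, for 1 in total.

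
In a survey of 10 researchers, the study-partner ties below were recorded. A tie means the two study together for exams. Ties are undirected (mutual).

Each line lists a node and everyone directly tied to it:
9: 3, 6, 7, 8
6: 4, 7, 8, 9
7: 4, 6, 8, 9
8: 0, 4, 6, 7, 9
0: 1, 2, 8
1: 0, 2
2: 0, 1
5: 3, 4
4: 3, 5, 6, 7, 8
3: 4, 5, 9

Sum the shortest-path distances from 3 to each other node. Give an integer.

20

Distances from 3: 0:3, 1:4, 2:4, 4:1, 5:1, 6:2, 7:2, 8:2, 9:1.
Sum = 3 + 4 + 4 + 1 + 1 + 2 + 2 + 2 + 1 = 20.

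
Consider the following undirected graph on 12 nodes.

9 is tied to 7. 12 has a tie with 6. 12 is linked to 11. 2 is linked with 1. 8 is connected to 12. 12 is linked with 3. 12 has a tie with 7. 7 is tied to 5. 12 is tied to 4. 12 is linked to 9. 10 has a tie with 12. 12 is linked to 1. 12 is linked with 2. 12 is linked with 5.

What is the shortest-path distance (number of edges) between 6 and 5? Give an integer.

One shortest route is 6 – 12 – 5, which uses 2 edges, and 6 and 5 are not directly tied, so nothing shorter exists. So d(6,5) = 2.

2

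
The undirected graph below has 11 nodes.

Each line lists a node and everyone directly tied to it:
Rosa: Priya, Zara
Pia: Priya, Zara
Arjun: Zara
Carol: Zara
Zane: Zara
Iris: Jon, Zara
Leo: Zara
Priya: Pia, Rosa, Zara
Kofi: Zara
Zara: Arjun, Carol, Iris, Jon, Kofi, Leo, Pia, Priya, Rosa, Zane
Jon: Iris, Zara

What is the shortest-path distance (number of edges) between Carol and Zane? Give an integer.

One shortest route is Carol – Zara – Zane, which uses 2 edges, and Carol and Zane are not directly tied, so nothing shorter exists. So d(Carol,Zane) = 2.

2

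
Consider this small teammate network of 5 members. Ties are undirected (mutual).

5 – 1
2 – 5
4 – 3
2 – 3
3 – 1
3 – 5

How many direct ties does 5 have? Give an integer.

5 is directly tied to 1, 2, and 3. That is 3 neighbors, so the degree of 5 is 3.

3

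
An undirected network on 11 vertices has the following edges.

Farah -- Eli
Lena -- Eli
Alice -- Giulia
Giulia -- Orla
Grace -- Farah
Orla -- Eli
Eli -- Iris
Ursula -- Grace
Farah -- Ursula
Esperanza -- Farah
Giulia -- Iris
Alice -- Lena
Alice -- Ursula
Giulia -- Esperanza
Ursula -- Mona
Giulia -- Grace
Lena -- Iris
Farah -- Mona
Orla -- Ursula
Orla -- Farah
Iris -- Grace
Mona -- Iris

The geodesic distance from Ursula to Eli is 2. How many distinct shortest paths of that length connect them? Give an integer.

The shortest distance is 2. The length-2 paths are: Ursula–Farah–Eli; Ursula–Orla–Eli.
That gives 2 distinct shortest paths.

2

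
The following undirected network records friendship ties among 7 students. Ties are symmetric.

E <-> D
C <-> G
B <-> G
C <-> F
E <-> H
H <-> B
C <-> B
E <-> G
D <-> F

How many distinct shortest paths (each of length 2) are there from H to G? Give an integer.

2

The shortest distance is 2. The length-2 paths are: H–B–G; H–E–G.
That gives 2 distinct shortest paths.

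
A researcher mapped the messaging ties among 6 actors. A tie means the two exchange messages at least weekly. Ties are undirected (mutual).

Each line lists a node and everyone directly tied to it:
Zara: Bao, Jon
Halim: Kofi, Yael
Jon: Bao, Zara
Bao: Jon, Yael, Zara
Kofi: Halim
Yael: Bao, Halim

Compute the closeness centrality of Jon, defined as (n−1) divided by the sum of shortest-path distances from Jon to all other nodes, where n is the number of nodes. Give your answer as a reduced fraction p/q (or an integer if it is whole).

Distances from Jon: Bao:1, Halim:3, Kofi:4, Yael:2, Zara:1. Sum = 11.
n = 6, so closeness = 5/11.

5/11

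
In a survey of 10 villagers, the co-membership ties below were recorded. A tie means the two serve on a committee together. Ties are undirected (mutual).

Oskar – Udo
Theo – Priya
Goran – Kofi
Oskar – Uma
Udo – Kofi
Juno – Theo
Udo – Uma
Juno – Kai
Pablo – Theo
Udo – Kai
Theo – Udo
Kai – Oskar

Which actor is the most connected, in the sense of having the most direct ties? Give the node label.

Udo

Degrees — Goran:1, Juno:2, Kai:3, Kofi:2, Oskar:3, Pablo:1, Priya:1, Theo:4, Udo:5, Uma:2.
The maximum is 5, attained only by Udo.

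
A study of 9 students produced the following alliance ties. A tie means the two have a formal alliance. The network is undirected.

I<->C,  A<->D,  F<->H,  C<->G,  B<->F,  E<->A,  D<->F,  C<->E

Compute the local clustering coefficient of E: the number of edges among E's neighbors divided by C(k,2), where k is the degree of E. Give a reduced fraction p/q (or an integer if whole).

0

E's neighbors: A and C (k = 2).
Possible neighbor pairs: C(2,2) = 1. Edges among them: none → e = 0.
Clustering(E) = 0/1.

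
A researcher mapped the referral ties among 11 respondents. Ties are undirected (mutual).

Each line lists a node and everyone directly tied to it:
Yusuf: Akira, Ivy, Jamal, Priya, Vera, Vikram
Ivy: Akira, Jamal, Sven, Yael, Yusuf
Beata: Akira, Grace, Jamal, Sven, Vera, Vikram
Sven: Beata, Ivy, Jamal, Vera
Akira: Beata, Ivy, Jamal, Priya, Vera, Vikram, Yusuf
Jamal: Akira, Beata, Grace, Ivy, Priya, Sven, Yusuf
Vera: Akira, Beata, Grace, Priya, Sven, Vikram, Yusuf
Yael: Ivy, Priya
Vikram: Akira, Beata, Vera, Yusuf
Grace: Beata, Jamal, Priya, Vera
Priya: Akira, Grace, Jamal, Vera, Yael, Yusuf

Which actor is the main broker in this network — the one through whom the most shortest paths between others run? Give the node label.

Unnormalized betweenness of each node: Akira:481/140, Beata:7/3, Grace:47/84, Ivy:1643/420, Jamal:367/84, Priya:759/140, Sven:41/42, Vera:877/210, Vikram:1/4, Yael:1/4, Yusuf:139/60.
Priya has the largest value, 759/140, making it the main broker — the node through which the most shortest paths run.

Priya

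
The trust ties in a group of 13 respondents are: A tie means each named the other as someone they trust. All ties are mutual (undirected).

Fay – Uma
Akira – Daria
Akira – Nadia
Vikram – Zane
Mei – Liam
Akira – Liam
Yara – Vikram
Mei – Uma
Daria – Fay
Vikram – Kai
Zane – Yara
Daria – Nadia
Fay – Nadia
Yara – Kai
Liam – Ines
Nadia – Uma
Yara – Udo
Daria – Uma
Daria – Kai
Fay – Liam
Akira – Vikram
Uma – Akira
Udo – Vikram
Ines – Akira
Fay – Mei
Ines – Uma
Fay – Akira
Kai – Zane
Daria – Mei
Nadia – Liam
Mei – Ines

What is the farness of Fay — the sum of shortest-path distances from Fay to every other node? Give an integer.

21

Distances from Fay: Akira:1, Daria:1, Ines:2, Kai:2, Liam:1, Mei:1, Nadia:1, Udo:3, Uma:1, Vikram:2, Yara:3, Zane:3.
Sum = 1 + 1 + 2 + 2 + 1 + 1 + 1 + 3 + 1 + 2 + 3 + 3 = 21.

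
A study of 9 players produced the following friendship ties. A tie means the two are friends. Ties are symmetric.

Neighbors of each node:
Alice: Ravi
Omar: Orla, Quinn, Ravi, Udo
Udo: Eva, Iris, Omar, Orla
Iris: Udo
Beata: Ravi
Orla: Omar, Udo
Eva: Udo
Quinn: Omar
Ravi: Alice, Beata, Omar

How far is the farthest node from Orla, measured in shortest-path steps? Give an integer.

Distances from Orla: Alice:3, Beata:3, Eva:2, Iris:2, Omar:1, Quinn:2, Ravi:2, Udo:1.
The largest is 3 (to Beata and Alice), so the eccentricity of Orla is 3.

3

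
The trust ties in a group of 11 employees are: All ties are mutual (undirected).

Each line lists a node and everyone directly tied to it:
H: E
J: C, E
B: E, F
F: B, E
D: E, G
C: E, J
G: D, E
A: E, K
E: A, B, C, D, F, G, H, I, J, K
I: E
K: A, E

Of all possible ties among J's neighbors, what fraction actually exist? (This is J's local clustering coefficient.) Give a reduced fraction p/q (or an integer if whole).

1

J's neighbors: C and E (k = 2).
Possible neighbor pairs: C(2,2) = 1. Edges among them: C–E → e = 1.
Clustering(J) = 1/1.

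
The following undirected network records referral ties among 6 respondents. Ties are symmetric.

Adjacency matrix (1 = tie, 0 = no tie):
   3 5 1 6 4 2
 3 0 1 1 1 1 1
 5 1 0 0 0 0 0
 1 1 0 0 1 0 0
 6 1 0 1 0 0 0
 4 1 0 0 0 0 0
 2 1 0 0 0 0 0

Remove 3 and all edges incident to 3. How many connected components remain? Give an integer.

4

Without 3, the remaining ties split the others into: {5}; {1, 6}; {4}; {2}.
That's 4 separate components.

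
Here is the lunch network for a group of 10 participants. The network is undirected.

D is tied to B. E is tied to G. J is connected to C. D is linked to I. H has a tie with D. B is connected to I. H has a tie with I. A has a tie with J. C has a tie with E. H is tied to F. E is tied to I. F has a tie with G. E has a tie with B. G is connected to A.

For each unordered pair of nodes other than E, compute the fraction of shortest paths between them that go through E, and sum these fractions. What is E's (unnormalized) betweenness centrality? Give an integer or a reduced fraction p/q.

91/6

Pairs whose geodesics pass through E — H–J: 1/2; H–C: 1; F–C: 1; F–B: 1/3; G–C: 1; G–I: 1; G–B: 1; G–D: 2/3; A–I: 1; A–B: 1; A–D: 2/3; J–I: 1; J–B: 1; J–D: 2/2 … (+3 more pairs).
All other pairs contribute 0.
Summing the contributions gives betweenness(E) = 91/6.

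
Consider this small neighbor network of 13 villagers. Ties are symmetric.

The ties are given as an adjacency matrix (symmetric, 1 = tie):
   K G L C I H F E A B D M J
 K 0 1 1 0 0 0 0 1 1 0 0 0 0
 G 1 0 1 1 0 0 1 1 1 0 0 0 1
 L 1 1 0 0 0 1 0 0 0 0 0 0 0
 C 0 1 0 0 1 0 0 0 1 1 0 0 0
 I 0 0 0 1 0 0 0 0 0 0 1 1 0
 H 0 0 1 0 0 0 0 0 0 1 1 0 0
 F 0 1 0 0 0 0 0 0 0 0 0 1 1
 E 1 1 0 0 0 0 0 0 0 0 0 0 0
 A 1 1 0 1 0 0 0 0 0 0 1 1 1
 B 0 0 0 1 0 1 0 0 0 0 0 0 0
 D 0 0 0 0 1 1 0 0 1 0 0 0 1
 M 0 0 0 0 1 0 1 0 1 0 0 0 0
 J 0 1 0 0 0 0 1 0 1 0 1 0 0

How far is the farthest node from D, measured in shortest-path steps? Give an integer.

3

Distances from D: A:1, B:2, C:2, E:3, F:2, G:2, H:1, I:1, J:1, K:2, L:2, M:2.
The largest is 3 (to E), so the eccentricity of D is 3.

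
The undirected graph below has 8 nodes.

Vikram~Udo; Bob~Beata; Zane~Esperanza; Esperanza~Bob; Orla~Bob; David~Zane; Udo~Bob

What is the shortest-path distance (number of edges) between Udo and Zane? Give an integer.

One shortest route is Udo – Bob – Esperanza – Zane, which uses 3 edges, and at distance 2 from Udo we only reach {Beata, Esperanza, Orla}, which does not include Zane. So d(Udo,Zane) = 3.

3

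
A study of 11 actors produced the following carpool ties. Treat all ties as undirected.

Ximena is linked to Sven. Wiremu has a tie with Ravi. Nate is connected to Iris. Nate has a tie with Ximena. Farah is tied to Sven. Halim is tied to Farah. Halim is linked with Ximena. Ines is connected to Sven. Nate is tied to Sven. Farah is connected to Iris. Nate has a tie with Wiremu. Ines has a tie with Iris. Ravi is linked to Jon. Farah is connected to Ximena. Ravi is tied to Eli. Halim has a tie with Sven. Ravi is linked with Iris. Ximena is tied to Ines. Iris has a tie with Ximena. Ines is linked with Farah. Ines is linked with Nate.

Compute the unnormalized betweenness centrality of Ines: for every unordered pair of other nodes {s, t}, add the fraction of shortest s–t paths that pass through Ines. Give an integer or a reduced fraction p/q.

Pairs whose geodesics pass through Ines — Iris–Sven: 1/4; Nate–Farah: 1/4; Sven–Jon: 1/5; Sven–Eli: 1/5; Sven–Ravi: 1/5; Farah–Wiremu: 1/5.
All other pairs contribute 0.
Summing the contributions gives betweenness(Ines) = 13/10.

13/10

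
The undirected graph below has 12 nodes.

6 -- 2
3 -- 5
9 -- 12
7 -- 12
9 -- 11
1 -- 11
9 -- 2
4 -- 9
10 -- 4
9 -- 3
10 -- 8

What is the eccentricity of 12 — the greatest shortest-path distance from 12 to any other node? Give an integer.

Distances from 12: 1:3, 2:2, 3:2, 4:2, 5:3, 6:3, 7:1, 8:4, 9:1, 10:3, 11:2.
The largest is 4 (to 8), so the eccentricity of 12 is 4.

4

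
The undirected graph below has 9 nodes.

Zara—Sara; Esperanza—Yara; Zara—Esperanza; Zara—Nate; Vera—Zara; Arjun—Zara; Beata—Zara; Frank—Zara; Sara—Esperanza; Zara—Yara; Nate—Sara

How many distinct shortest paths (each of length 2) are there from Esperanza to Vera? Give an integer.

1

The shortest distance is 2, and the only length-2 path is Esperanza–Zara–Vera. So there is exactly 1 shortest path.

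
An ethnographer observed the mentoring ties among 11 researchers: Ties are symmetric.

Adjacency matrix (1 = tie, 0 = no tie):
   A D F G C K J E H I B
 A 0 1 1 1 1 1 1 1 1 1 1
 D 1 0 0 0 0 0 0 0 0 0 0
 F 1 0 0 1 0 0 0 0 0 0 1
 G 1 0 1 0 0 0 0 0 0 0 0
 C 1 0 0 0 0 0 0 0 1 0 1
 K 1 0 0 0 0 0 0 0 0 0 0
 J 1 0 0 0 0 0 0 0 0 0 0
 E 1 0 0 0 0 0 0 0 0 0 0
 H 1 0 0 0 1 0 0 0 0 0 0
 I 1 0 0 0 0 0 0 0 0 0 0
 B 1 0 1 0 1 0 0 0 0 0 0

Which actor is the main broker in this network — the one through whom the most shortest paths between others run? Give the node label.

A

Unnormalized betweenness of each node: A:79/2, B:1/2, C:1/2, D:0, E:0, F:1/2, G:0, H:0, I:0, J:0, K:0.
A has the largest value, 79/2, making it the main broker — the node through which the most shortest paths run.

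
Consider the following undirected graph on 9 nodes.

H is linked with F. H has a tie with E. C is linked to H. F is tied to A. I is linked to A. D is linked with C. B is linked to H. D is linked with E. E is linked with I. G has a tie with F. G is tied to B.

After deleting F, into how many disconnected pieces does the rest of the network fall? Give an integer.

F's neighbors (A, G, and H) remain reachable from one another through other ties, so the rest of the network stays in one piece.

1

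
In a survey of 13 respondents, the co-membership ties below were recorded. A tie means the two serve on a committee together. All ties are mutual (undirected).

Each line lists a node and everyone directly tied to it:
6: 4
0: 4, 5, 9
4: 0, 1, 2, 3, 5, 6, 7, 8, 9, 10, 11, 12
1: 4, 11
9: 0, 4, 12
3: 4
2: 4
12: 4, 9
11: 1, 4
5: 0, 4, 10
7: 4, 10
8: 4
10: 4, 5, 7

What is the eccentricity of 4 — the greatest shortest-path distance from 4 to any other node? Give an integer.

1

Distances from 4: 0:1, 1:1, 2:1, 3:1, 5:1, 6:1, 7:1, 8:1, 9:1, 10:1, 11:1, 12:1.
The largest is 1 (to 9, 10, 0, 11, 3, 2, 6, 5, 7, 12, 8, and 1), so the eccentricity of 4 is 1.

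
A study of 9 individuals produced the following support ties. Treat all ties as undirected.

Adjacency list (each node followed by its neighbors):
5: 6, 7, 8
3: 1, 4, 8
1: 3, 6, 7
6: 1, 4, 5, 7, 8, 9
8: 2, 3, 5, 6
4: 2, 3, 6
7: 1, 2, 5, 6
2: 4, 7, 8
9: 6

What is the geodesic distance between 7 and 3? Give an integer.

2

One shortest route is 7 – 1 – 3, which uses 2 edges, and 7 and 3 are not directly tied, so nothing shorter exists. So d(7,3) = 2.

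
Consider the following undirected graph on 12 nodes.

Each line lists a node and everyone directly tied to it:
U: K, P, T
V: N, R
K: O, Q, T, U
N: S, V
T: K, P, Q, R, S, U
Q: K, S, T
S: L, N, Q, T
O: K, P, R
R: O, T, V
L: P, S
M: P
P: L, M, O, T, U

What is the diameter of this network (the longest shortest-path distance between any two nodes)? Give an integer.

Eccentricity of each node (its greatest distance to any other): K:3, L:3, M:4, N:4, O:3, P:3, Q:3, R:3, S:3, T:2, U:3, V:4.
The maximum eccentricity is 4, realized for instance by the pair N–M via N – S – T – P – M. So the diameter is 4.

4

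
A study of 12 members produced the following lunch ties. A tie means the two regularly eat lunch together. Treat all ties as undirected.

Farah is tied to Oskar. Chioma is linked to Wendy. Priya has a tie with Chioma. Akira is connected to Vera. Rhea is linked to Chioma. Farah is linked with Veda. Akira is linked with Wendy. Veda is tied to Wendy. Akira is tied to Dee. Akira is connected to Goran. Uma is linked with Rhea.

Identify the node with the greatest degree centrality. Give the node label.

Degrees — Akira:4, Chioma:3, Dee:1, Farah:2, Goran:1, Oskar:1, Priya:1, Rhea:2, Uma:1, Veda:2, Vera:1, Wendy:3.
The maximum is 4, attained only by Akira.

Akira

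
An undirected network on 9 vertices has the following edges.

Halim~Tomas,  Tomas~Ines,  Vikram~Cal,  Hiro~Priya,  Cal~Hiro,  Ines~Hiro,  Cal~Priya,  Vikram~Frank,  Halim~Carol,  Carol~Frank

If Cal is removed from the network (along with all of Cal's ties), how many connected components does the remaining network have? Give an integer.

Cal's neighbors (Hiro, Priya, and Vikram) remain reachable from one another through other ties, so the rest of the network stays in one piece.

1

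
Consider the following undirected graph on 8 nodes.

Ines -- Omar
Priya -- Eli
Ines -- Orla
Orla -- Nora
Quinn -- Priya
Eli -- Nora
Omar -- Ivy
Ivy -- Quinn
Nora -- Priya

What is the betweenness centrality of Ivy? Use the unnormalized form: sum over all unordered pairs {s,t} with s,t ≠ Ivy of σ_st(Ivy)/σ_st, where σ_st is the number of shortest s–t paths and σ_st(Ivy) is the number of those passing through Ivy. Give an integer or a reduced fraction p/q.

Pairs whose geodesics pass through Ivy — Quinn–Ines: 1; Quinn–Omar: 1; Priya–Omar: 1; Eli–Omar: 1/2.
All other pairs contribute 0.
Summing the contributions gives betweenness(Ivy) = 7/2.

7/2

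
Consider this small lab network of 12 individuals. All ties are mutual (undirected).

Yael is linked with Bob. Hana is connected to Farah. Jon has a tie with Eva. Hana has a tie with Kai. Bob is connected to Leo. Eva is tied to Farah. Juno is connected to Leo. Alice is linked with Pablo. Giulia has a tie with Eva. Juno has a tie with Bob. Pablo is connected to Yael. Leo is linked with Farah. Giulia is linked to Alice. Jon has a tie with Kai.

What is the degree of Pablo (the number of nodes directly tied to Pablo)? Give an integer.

Pablo is directly tied to Alice and Yael. That is 2 neighbors, so the degree of Pablo is 2.

2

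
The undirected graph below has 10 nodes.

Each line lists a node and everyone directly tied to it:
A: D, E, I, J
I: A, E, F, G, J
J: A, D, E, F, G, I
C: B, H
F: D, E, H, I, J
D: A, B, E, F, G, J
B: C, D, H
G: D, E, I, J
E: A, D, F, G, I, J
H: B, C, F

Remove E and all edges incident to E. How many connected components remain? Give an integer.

E's neighbors (A, D, F, G, I, and J) remain reachable from one another through other ties, so the rest of the network stays in one piece.

1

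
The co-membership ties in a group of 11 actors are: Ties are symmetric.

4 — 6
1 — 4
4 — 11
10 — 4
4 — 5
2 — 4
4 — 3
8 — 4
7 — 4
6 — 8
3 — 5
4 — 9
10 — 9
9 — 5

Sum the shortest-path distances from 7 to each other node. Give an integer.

19

Distances from 7: 1:2, 2:2, 3:2, 4:1, 5:2, 6:2, 8:2, 9:2, 10:2, 11:2.
Sum = 2 + 2 + 2 + 1 + 2 + 2 + 2 + 2 + 2 + 2 = 19.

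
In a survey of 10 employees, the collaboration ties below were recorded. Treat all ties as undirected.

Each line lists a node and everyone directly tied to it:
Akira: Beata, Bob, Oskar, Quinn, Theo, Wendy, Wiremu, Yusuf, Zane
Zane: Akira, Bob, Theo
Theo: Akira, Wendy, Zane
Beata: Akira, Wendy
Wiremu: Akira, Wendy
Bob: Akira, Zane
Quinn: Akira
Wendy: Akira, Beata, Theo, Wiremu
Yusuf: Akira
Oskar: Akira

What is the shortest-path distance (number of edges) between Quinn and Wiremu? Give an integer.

One shortest route is Quinn – Akira – Wiremu, which uses 2 edges, and Quinn and Wiremu are not directly tied, so nothing shorter exists. So d(Quinn,Wiremu) = 2.

2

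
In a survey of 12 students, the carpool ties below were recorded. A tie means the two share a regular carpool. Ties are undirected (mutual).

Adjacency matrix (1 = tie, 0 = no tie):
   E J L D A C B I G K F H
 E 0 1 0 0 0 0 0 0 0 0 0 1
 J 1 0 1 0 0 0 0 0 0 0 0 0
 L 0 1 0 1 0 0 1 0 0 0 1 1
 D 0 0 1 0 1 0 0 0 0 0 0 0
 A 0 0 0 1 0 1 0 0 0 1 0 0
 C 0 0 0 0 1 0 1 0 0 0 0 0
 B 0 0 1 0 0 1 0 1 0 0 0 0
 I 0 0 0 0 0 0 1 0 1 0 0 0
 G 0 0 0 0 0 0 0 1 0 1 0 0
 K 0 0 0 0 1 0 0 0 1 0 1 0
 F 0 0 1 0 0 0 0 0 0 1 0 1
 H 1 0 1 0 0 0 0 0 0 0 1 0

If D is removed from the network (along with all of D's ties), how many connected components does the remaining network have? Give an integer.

D's neighbors (A and L) remain reachable from one another through other ties, so the rest of the network stays in one piece.

1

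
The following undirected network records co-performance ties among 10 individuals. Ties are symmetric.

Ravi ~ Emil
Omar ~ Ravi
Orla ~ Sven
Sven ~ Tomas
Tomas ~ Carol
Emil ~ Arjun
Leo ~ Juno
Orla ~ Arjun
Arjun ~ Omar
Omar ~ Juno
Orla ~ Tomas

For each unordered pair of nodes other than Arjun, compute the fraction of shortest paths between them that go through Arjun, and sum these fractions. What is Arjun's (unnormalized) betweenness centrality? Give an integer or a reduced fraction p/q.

Pairs whose geodesics pass through Arjun — Tomas–Omar: 1; Tomas–Leo: 1; Tomas–Ravi: 2/2; Tomas–Emil: 1; Tomas–Juno: 1; Omar–Orla: 1; Omar–Sven: 1; Omar–Carol: 1; Omar–Emil: 1/2; Leo–Orla: 1; Leo–Sven: 1; Leo–Carol: 1; Leo–Emil: 1/2; Orla–Ravi: 2/2 … (+9 more pairs).
All other pairs contribute 0.
Summing the contributions gives betweenness(Arjun) = 43/2.

43/2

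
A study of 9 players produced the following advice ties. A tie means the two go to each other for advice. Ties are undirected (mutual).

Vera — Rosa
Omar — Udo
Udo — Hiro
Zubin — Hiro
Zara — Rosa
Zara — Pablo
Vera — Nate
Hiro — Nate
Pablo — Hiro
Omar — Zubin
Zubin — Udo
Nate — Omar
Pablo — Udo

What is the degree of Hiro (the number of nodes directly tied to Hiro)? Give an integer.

Hiro is directly tied to Nate, Pablo, Udo, and Zubin. That is 4 neighbors, so the degree of Hiro is 4.

4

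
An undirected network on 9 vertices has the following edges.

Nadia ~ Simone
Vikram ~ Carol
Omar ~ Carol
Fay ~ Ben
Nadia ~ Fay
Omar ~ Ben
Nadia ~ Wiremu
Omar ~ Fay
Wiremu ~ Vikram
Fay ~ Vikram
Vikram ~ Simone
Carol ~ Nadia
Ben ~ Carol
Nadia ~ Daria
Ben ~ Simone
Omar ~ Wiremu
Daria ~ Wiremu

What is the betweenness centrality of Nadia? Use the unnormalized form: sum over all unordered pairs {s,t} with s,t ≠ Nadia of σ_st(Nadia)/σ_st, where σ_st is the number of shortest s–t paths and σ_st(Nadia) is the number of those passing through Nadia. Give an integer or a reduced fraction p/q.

35/6

Pairs whose geodesics pass through Nadia — Carol–Fay: 1/4; Carol–Daria: 1; Carol–Wiremu: 1/3; Carol–Simone: 1/3; Fay–Daria: 1; Fay–Wiremu: 1/3; Fay–Simone: 1/3; Daria–Ben: 3/4; Daria–Simone: 1; Wiremu–Simone: 1/2.
All other pairs contribute 0.
Summing the contributions gives betweenness(Nadia) = 35/6.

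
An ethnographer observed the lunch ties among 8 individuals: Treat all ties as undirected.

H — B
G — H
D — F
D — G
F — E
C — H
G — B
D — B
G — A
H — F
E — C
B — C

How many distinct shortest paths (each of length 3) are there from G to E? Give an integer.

4

The shortest distance is 3. The length-3 paths are: G–D–F–E; G–H–F–E; G–B–C–E; G–H–C–E.
That gives 4 distinct shortest paths.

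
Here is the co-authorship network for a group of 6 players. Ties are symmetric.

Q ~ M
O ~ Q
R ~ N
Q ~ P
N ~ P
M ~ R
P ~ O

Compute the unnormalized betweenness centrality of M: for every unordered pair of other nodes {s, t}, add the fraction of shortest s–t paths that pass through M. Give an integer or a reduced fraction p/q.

Pairs whose geodesics pass through M — O–R: 1/2; Q–R: 1.
All other pairs contribute 0.
Summing the contributions gives betweenness(M) = 3/2.

3/2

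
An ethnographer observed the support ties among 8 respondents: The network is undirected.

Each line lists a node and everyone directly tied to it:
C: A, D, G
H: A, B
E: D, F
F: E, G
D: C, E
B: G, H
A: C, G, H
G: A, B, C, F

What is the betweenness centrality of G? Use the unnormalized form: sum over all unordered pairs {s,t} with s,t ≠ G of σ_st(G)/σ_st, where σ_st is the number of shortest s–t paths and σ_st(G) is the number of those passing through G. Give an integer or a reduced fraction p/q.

26/3

Pairs whose geodesics pass through G — E–A: 1/2; E–H: 2/3; E–B: 1; D–B: 1; C–B: 1; C–F: 1; A–B: 1/2; A–F: 1; H–F: 2/2; B–F: 1.
All other pairs contribute 0.
Summing the contributions gives betweenness(G) = 26/3.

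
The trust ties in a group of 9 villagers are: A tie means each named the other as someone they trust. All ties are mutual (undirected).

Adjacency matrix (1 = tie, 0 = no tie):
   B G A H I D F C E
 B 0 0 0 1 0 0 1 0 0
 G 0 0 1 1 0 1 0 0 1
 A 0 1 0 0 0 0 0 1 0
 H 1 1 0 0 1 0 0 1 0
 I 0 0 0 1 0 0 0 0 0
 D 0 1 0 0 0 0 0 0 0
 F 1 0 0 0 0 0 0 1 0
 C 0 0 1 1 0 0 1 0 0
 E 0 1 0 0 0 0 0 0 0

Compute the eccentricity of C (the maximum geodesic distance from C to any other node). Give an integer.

3

Distances from C: A:1, B:2, D:3, E:3, F:1, G:2, H:1, I:2.
The largest is 3 (to E and D), so the eccentricity of C is 3.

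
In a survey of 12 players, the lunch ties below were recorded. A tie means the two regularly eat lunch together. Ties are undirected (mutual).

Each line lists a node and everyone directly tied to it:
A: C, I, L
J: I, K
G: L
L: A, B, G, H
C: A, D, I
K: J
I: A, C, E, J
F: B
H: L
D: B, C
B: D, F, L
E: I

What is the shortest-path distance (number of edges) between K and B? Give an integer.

5

One shortest route is K – J – I – A – L – B, which uses 5 edges, and at distance 4 from K we only reach {D, L}, which does not include B. So d(K,B) = 5.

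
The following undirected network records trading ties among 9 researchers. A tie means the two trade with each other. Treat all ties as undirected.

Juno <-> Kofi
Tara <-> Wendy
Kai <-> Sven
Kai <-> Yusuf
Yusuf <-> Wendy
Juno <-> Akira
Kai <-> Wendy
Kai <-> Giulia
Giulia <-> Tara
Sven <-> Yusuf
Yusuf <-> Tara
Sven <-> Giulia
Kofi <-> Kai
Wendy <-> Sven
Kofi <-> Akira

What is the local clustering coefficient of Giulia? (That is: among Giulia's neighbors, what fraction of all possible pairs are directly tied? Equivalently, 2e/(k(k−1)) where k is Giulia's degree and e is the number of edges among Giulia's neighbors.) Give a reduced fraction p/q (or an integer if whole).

Giulia's neighbors: Kai, Sven, and Tara (k = 3).
Possible neighbor pairs: C(3,2) = 3. Edges among them: Kai–Sven → e = 1.
Clustering(Giulia) = 1/3.

1/3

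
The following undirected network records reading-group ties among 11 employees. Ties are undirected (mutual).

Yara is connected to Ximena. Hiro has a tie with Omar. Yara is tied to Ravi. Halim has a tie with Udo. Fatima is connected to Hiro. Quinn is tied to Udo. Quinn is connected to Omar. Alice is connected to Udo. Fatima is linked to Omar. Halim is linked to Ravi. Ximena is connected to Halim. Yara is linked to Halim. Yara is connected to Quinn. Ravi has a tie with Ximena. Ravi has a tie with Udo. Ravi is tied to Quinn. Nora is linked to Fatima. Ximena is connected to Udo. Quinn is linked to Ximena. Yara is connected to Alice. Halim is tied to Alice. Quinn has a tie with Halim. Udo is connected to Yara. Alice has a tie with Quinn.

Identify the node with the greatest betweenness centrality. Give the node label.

Unnormalized betweenness of each node: Alice:0, Fatima:9, Halim:1/2, Hiro:0, Nora:0, Omar:21, Quinn:49/2, Ravi:0, Udo:1/2, Ximena:0, Yara:1/2.
Quinn has the largest value, 49/2, making it the main broker — the node through which the most shortest paths run.

Quinn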